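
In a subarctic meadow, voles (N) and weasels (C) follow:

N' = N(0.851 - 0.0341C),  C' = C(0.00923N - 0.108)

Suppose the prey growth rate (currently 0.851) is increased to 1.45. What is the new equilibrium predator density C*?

At the interior fixed point, setting dN/dt = 0 with N > 0 fixes C* = (prey growth rate)/(NC coefficient) — independent of the other coefficients.
With the change, C* = 1.45/0.0341 = 42.5; it rises from 25.

C* ≈ 42.5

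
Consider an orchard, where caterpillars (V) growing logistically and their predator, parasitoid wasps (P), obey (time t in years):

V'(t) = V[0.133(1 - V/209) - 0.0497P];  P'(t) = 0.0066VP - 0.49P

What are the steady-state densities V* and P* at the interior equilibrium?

From dP/dt = 0 with P > 0: 0.0066V* = 0.49, so V* = 74.2.
Substitute into dV/dt = 0: 0.133(1 - 74.2/209) = 0.0497P*.
The bracket is 0.645, giving P* = 0.0858/0.0497 = 1.73.

V* ≈ 74.2, P* ≈ 1.73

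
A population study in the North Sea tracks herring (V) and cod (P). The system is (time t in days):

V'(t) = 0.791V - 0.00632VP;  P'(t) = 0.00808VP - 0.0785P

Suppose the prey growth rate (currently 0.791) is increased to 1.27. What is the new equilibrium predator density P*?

At the interior fixed point, setting dV/dt = 0 with V > 0 fixes P* = (prey growth rate)/(VP coefficient) — independent of the other coefficients.
With the change, P* = 1.27/0.00632 = 201; it rises from 125.

P* ≈ 201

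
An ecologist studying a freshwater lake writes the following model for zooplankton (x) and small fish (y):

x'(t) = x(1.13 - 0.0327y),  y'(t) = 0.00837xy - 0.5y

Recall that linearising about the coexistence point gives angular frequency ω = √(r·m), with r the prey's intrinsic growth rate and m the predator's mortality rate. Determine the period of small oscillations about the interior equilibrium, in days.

Here r = 1.13 and m = 0.5, so r·m = 0.565.
ω = √0.565 = 0.752 per day, hence T = 2π/ω ≈ 8.36 days.

T ≈ 8.36 days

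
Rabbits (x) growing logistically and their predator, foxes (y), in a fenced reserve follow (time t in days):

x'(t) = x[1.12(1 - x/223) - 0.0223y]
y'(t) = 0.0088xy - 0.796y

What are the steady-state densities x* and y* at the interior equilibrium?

x* ≈ 90.5, y* ≈ 29.9

From dy/dt = 0 with y > 0: 0.0088x* = 0.796, so x* = 90.5.
Substitute into dx/dt = 0: 1.12(1 - 90.5/223) = 0.0223y*.
The bracket is 0.594, giving y* = 0.666/0.0223 = 29.9.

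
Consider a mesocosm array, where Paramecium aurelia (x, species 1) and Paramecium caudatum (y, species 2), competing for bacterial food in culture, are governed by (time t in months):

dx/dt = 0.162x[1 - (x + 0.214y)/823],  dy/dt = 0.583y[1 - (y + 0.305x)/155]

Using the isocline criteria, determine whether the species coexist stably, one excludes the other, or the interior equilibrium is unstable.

species 1 excludes species 2

Compare the nullcline intercepts: K1/α12 = 823/0.214 = 3850 > K2 = 155; K2/α21 = 155/0.305 = 508 < K1 = 823.
Since the inequalities point opposite ways, species 1 can invade but species 2 cannot.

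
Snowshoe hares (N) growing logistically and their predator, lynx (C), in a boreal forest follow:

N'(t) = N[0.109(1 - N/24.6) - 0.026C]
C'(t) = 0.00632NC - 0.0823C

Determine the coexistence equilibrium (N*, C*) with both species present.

From dC/dt = 0 with C > 0: 0.00632N* = 0.0823, so N* = 13.
Substitute into dN/dt = 0: 0.109(1 - 13/24.6) = 0.026C*.
The bracket is 0.471, giving C* = 0.0513/0.026 = 1.97.

N* ≈ 13, C* ≈ 1.97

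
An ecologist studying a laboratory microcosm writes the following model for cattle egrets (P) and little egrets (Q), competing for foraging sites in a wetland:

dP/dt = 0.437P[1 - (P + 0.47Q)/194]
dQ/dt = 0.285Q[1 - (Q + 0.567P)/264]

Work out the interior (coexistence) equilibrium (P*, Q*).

P* ≈ 95.3, Q* ≈ 210

Setting both brackets to zero gives the nullclines P + 0.47Q = 194 and 0.567P + Q = 264.
Substituting Q = 264 - 0.567P into the first: P(1 - 0.47·0.567) = 194 - 0.47·264.
So P* = 69.9/0.734 = 95.3, and then Q* = 264 - 0.567·95.3 = 210.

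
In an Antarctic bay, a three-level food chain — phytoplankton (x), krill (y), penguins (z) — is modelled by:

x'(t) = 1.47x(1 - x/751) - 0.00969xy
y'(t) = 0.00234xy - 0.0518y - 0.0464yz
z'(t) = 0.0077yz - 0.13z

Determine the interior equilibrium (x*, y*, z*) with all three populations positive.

x* ≈ 667, y* ≈ 16.9, z* ≈ 32.5

From dz/dt = 0: 0.0077y* = 0.13, so y* = 16.9.
From dx/dt = 0: 1.47(1 - x*/751) = 0.00969·16.9, giving x* = 751·(1 - 0.111) = 667.
From dy/dt = 0: 0.00234·667 - 0.0518 = 0.0464z*, so z* = 1.51/0.0464 = 32.5.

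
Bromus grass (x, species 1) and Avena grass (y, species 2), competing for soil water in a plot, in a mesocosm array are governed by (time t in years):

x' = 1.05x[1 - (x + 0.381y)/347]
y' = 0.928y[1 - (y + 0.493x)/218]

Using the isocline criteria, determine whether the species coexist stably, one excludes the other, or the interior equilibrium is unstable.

stable coexistence

Compare the nullcline intercepts: K1/α12 = 347/0.381 = 911 > K2 = 218; K2/α21 = 218/0.493 = 442 > K1 = 347.
Since both inequalities hold, each species can invade when rare, so the interior equilibrium is stable.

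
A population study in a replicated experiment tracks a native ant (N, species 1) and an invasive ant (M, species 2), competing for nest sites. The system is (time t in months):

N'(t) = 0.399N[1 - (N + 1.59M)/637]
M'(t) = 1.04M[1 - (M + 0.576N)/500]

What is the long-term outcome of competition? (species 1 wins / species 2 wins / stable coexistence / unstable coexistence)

species 2 excludes species 1

Compare the nullcline intercepts: K1/α12 = 637/1.59 = 401 < K2 = 500; K2/α21 = 500/0.576 = 868 > K1 = 637.
Since the inequalities point opposite ways, species 2 can invade but species 1 cannot.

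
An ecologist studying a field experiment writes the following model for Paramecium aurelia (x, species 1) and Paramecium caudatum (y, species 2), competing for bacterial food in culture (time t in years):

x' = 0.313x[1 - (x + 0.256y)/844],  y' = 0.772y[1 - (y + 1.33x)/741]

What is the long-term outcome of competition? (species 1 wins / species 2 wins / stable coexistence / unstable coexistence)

Compare the nullcline intercepts: K1/α12 = 844/0.256 = 3300 > K2 = 741; K2/α21 = 741/1.33 = 557 < K1 = 844.
Since the inequalities point opposite ways, species 1 can invade but species 2 cannot.

species 1 excludes species 2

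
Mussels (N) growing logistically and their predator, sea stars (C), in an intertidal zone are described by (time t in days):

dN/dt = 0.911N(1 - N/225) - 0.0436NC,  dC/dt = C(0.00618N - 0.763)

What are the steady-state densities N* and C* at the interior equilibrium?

From dC/dt = 0 with C > 0: 0.00618N* = 0.763, so N* = 123.
Substitute into dN/dt = 0: 0.911(1 - 123/225) = 0.0436C*.
The bracket is 0.451, giving C* = 0.411/0.0436 = 9.43.

N* ≈ 123, C* ≈ 9.43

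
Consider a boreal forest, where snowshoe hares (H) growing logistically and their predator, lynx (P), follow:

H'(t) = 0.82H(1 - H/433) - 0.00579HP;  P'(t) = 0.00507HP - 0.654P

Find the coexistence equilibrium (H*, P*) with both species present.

H* ≈ 129, P* ≈ 99.4

From dP/dt = 0 with P > 0: 0.00507H* = 0.654, so H* = 129.
Substitute into dH/dt = 0: 0.82(1 - 129/433) = 0.00579P*.
The bracket is 0.702, giving P* = 0.576/0.00579 = 99.4.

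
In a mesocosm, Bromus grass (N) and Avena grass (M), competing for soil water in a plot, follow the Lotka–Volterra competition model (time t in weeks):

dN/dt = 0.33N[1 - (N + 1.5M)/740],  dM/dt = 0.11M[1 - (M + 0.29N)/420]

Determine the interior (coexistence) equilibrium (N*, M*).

N* ≈ 195, M* ≈ 364

Setting both brackets to zero gives the nullclines N + 1.5M = 740 and 0.29N + M = 420.
Substituting M = 420 - 0.29N into the first: N(1 - 1.5·0.29) = 740 - 1.5·420.
So N* = 110/0.565 = 195, and then M* = 420 - 0.29·195 = 364.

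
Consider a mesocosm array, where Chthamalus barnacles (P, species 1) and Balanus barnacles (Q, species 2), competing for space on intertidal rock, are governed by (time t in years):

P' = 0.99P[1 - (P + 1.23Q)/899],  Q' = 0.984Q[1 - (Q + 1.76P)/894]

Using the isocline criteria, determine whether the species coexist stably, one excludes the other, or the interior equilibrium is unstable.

unstable coexistence (outcome depends on initial conditions)

Compare the nullcline intercepts: K1/α12 = 899/1.23 = 731 < K2 = 894; K2/α21 = 894/1.76 = 508 < K1 = 899.
Since both are reversed, neither can invade when rare; the interior point is a saddle.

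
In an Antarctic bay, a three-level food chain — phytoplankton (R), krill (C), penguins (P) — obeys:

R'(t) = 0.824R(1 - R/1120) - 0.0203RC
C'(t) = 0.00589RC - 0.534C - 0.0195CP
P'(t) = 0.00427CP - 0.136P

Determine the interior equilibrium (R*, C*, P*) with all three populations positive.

From dP/dt = 0: 0.00427C* = 0.136, so C* = 31.9.
From dR/dt = 0: 0.824(1 - R*/1120) = 0.0203·31.9, giving R* = 1120·(1 - 0.785) = 241.
From dC/dt = 0: 0.00589·241 - 0.534 = 0.0195P*, so P* = 0.887/0.0195 = 45.5.

R* ≈ 241, C* ≈ 31.9, P* ≈ 45.5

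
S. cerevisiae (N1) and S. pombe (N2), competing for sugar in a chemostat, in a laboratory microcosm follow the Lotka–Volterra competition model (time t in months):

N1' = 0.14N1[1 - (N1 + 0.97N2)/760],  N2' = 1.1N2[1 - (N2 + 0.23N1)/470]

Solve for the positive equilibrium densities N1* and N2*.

N1* ≈ 391, N2* ≈ 380

Setting both brackets to zero gives the nullclines N1 + 0.97N2 = 760 and 0.23N1 + N2 = 470.
Substituting N2 = 470 - 0.23N1 into the first: N1(1 - 0.97·0.23) = 760 - 0.97·470.
So N1* = 304/0.777 = 391, and then N2* = 470 - 0.23·391 = 380.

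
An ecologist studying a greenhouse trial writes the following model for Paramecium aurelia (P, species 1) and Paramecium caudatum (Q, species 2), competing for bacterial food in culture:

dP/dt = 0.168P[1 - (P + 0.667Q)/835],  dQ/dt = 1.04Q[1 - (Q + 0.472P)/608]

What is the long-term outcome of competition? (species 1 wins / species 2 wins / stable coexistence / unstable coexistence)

Compare the nullcline intercepts: K1/α12 = 835/0.667 = 1250 > K2 = 608; K2/α21 = 608/0.472 = 1290 > K1 = 835.
Since both inequalities hold, each species can invade when rare, so the interior equilibrium is stable.

stable coexistence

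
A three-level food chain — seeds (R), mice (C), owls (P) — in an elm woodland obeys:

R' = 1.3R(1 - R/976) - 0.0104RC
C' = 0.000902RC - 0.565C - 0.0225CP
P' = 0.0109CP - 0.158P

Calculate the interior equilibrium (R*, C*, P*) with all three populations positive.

R* ≈ 863, C* ≈ 14.5, P* ≈ 9.48

From dP/dt = 0: 0.0109C* = 0.158, so C* = 14.5.
From dR/dt = 0: 1.3(1 - R*/976) = 0.0104·14.5, giving R* = 976·(1 - 0.116) = 863.
From dC/dt = 0: 0.000902·863 - 0.565 = 0.0225P*, so P* = 0.213/0.0225 = 9.48.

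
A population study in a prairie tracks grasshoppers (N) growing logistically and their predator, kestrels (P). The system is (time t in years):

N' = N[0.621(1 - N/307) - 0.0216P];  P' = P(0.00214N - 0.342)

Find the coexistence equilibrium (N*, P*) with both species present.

From dP/dt = 0 with P > 0: 0.00214N* = 0.342, so N* = 160.
Substitute into dN/dt = 0: 0.621(1 - 160/307) = 0.0216P*.
The bracket is 0.479, giving P* = 0.298/0.0216 = 13.8.

N* ≈ 160, P* ≈ 13.8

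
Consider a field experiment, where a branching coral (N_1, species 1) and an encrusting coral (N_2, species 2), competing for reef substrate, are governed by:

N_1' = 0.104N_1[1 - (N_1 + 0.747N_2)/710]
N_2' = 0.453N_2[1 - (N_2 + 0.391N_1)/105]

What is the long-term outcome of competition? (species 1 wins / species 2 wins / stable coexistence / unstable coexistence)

Compare the nullcline intercepts: K1/α12 = 710/0.747 = 950 > K2 = 105; K2/α21 = 105/0.391 = 269 < K1 = 710.
Since the inequalities point opposite ways, species 1 can invade but species 2 cannot.

species 1 excludes species 2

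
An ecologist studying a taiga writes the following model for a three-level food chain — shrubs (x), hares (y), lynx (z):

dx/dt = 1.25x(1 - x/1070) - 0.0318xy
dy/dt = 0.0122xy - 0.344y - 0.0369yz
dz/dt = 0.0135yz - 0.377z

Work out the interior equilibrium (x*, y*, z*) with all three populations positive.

From dz/dt = 0: 0.0135y* = 0.377, so y* = 27.9.
From dx/dt = 0: 1.25(1 - x*/1070) = 0.0318·27.9, giving x* = 1070·(1 - 0.71) = 310.
From dy/dt = 0: 0.0122·310 - 0.344 = 0.0369z*, so z* = 3.44/0.0369 = 93.1.

x* ≈ 310, y* ≈ 27.9, z* ≈ 93.1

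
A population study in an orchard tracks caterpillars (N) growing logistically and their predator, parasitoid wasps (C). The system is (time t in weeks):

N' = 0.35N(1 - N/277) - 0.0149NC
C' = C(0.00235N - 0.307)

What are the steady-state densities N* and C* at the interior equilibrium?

N* ≈ 131, C* ≈ 12.4

From dC/dt = 0 with C > 0: 0.00235N* = 0.307, so N* = 131.
Substitute into dN/dt = 0: 0.35(1 - 131/277) = 0.0149C*.
The bracket is 0.528, giving C* = 0.185/0.0149 = 12.4.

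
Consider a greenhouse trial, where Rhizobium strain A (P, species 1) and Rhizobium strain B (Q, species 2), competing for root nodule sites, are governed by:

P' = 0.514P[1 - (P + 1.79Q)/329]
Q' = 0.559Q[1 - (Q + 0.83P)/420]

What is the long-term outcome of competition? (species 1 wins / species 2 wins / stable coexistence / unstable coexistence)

species 2 excludes species 1

Compare the nullcline intercepts: K1/α12 = 329/1.79 = 184 < K2 = 420; K2/α21 = 420/0.83 = 506 > K1 = 329.
Since the inequalities point opposite ways, species 2 can invade but species 1 cannot.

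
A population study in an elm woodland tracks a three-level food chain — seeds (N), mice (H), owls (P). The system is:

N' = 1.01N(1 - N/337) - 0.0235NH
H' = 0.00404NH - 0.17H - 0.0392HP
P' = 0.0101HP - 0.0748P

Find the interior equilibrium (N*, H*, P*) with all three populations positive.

From dP/dt = 0: 0.0101H* = 0.0748, so H* = 7.41.
From dN/dt = 0: 1.01(1 - N*/337) = 0.0235·7.41, giving N* = 337·(1 - 0.172) = 279.
From dH/dt = 0: 0.00404·279 - 0.17 = 0.0392P*, so P* = 0.957/0.0392 = 24.4.

N* ≈ 279, H* ≈ 7.41, P* ≈ 24.4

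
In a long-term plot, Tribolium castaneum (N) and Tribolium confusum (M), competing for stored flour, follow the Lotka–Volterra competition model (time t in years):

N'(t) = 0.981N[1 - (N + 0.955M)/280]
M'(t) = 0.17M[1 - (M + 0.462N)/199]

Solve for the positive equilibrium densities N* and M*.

N* ≈ 161, M* ≈ 125

Setting both brackets to zero gives the nullclines N + 0.955M = 280 and 0.462N + M = 199.
Substituting M = 199 - 0.462N into the first: N(1 - 0.955·0.462) = 280 - 0.955·199.
So N* = 90/0.559 = 161, and then M* = 199 - 0.462·161 = 125.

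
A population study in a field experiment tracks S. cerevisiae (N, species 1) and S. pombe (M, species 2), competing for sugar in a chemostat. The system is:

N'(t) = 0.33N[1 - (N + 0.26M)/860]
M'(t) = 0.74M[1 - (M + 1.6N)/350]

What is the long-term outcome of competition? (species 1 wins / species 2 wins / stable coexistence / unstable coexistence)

Compare the nullcline intercepts: K1/α12 = 860/0.26 = 3310 > K2 = 350; K2/α21 = 350/1.6 = 219 < K1 = 860.
Since the inequalities point opposite ways, species 1 can invade but species 2 cannot.

species 1 excludes species 2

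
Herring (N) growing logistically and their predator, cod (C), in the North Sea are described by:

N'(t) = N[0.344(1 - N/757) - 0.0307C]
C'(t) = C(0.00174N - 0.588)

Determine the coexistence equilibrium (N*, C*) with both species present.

N* ≈ 338, C* ≈ 6.2

From dC/dt = 0 with C > 0: 0.00174N* = 0.588, so N* = 338.
Substitute into dN/dt = 0: 0.344(1 - 338/757) = 0.0307C*.
The bracket is 0.554, giving C* = 0.19/0.0307 = 6.2.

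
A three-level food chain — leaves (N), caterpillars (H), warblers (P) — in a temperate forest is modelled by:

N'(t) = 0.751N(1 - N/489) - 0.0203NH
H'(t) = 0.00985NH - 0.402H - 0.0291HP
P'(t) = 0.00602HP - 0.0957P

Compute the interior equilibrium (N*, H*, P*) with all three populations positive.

From dP/dt = 0: 0.00602H* = 0.0957, so H* = 15.9.
From dN/dt = 0: 0.751(1 - N*/489) = 0.0203·15.9, giving N* = 489·(1 - 0.43) = 279.
From dH/dt = 0: 0.00985·279 - 0.402 = 0.0291P*, so P* = 2.34/0.0291 = 80.6.

N* ≈ 279, H* ≈ 15.9, P* ≈ 80.6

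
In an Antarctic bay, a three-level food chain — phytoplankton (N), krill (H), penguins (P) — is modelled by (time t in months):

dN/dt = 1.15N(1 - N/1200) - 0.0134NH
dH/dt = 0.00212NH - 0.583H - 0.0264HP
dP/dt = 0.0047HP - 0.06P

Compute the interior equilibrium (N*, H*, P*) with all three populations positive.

N* ≈ 1020, H* ≈ 12.8, P* ≈ 59.9

From dP/dt = 0: 0.0047H* = 0.06, so H* = 12.8.
From dN/dt = 0: 1.15(1 - N*/1200) = 0.0134·12.8, giving N* = 1200·(1 - 0.149) = 1020.
From dH/dt = 0: 0.00212·1020 - 0.583 = 0.0264P*, so P* = 1.58/0.0264 = 59.9.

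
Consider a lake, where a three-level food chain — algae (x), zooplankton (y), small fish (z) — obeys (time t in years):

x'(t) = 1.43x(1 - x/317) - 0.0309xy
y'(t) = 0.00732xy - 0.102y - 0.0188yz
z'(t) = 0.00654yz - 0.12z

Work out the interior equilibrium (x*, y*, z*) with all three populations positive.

From dz/dt = 0: 0.00654y* = 0.12, so y* = 18.3.
From dx/dt = 0: 1.43(1 - x*/317) = 0.0309·18.3, giving x* = 317·(1 - 0.396) = 191.
From dy/dt = 0: 0.00732·191 - 0.102 = 0.0188z*, so z* = 1.3/0.0188 = 69.1.

x* ≈ 191, y* ≈ 18.3, z* ≈ 69.1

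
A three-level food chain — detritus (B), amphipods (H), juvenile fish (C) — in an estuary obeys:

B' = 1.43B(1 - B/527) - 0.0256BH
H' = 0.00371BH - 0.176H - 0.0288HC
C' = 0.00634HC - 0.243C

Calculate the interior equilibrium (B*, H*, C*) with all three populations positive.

From dC/dt = 0: 0.00634H* = 0.243, so H* = 38.3.
From dB/dt = 0: 1.43(1 - B*/527) = 0.0256·38.3, giving B* = 527·(1 - 0.686) = 165.
From dH/dt = 0: 0.00371·165 - 0.176 = 0.0288C*, so C* = 0.438/0.0288 = 15.2.

B* ≈ 165, H* ≈ 38.3, C* ≈ 15.2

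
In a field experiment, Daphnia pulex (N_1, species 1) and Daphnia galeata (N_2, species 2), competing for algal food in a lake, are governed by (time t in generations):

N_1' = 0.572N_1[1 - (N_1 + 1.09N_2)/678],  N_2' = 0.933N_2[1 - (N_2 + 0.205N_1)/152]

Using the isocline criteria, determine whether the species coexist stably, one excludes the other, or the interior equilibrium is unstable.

stable coexistence

Compare the nullcline intercepts: K1/α12 = 678/1.09 = 622 > K2 = 152; K2/α21 = 152/0.205 = 741 > K1 = 678.
Since both inequalities hold, each species can invade when rare, so the interior equilibrium is stable.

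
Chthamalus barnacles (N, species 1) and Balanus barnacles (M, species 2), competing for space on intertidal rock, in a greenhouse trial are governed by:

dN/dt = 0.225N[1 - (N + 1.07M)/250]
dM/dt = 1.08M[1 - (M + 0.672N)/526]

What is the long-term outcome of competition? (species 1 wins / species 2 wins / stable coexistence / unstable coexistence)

species 2 excludes species 1

Compare the nullcline intercepts: K1/α12 = 250/1.07 = 234 < K2 = 526; K2/α21 = 526/0.672 = 783 > K1 = 250.
Since the inequalities point opposite ways, species 2 can invade but species 1 cannot.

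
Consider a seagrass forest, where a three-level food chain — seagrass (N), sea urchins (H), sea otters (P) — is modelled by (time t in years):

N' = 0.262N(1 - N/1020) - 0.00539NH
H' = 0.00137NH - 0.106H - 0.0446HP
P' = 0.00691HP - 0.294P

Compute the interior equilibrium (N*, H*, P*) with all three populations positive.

N* ≈ 127, H* ≈ 42.5, P* ≈ 1.53

From dP/dt = 0: 0.00691H* = 0.294, so H* = 42.5.
From dN/dt = 0: 0.262(1 - N*/1020) = 0.00539·42.5, giving N* = 1020·(1 - 0.875) = 127.
From dH/dt = 0: 0.00137·127 - 0.106 = 0.0446P*, so P* = 0.0683/0.0446 = 1.53.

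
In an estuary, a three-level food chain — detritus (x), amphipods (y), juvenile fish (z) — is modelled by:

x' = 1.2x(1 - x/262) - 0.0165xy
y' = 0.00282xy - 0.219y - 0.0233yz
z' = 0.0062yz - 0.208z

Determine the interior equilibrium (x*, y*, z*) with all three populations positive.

x* ≈ 141, y* ≈ 33.5, z* ≈ 7.68

From dz/dt = 0: 0.0062y* = 0.208, so y* = 33.5.
From dx/dt = 0: 1.2(1 - x*/262) = 0.0165·33.5, giving x* = 262·(1 - 0.461) = 141.
From dy/dt = 0: 0.00282·141 - 0.219 = 0.0233z*, so z* = 0.179/0.0233 = 7.68.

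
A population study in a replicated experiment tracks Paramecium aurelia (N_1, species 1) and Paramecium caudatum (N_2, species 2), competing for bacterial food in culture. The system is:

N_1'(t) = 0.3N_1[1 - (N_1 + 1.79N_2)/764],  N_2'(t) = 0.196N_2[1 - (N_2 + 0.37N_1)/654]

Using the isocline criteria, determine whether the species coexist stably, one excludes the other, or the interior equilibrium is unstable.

species 2 excludes species 1

Compare the nullcline intercepts: K1/α12 = 764/1.79 = 427 < K2 = 654; K2/α21 = 654/0.37 = 1770 > K1 = 764.
Since the inequalities point opposite ways, species 2 can invade but species 1 cannot.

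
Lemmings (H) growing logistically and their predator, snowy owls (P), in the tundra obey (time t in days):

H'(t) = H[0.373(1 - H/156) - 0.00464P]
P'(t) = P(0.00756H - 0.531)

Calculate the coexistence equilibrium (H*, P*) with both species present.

H* ≈ 70.2, P* ≈ 44.2

From dP/dt = 0 with P > 0: 0.00756H* = 0.531, so H* = 70.2.
Substitute into dH/dt = 0: 0.373(1 - 70.2/156) = 0.00464P*.
The bracket is 0.55, giving P* = 0.205/0.00464 = 44.2.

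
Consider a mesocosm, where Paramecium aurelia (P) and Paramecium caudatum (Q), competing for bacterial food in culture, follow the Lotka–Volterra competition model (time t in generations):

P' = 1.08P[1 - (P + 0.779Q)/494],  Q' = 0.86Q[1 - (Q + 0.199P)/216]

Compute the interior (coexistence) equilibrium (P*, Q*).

Setting both brackets to zero gives the nullclines P + 0.779Q = 494 and 0.199P + Q = 216.
Substituting Q = 216 - 0.199P into the first: P(1 - 0.779·0.199) = 494 - 0.779·216.
So P* = 326/0.845 = 385, and then Q* = 216 - 0.199·385 = 139.

P* ≈ 385, Q* ≈ 139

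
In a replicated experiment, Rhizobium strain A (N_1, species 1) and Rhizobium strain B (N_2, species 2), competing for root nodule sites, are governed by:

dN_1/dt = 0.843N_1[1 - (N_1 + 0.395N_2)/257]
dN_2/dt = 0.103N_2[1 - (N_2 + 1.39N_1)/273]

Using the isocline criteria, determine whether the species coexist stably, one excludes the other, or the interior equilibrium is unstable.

species 1 excludes species 2

Compare the nullcline intercepts: K1/α12 = 257/0.395 = 651 > K2 = 273; K2/α21 = 273/1.39 = 196 < K1 = 257.
Since the inequalities point opposite ways, species 1 can invade but species 2 cannot.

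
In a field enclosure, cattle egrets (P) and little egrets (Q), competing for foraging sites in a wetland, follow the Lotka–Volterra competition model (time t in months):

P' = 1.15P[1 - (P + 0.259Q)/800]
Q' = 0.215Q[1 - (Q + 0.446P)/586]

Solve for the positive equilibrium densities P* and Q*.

Setting both brackets to zero gives the nullclines P + 0.259Q = 800 and 0.446P + Q = 586.
Substituting Q = 586 - 0.446P into the first: P(1 - 0.259·0.446) = 800 - 0.259·586.
So P* = 648/0.884 = 733, and then Q* = 586 - 0.446·733 = 259.

P* ≈ 733, Q* ≈ 259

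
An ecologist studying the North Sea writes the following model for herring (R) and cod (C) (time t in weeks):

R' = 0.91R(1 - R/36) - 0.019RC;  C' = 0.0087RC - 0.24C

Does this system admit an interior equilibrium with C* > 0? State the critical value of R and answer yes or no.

The predator equation gives dC/dt > 0 only when R > 0.24/0.0087 = 27.6.
Without the predator, R → K = 36. Since 36 > 27.6, the predator can invade and persist.

Threshold R = 27.6; K > 27.6, so yes, the predator persists.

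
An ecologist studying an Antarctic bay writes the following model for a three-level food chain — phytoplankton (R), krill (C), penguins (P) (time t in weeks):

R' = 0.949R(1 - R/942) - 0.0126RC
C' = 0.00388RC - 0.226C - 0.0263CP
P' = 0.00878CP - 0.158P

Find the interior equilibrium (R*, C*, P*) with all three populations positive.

R* ≈ 717, C* ≈ 18, P* ≈ 97.2

From dP/dt = 0: 0.00878C* = 0.158, so C* = 18.
From dR/dt = 0: 0.949(1 - R*/942) = 0.0126·18, giving R* = 942·(1 - 0.239) = 717.
From dC/dt = 0: 0.00388·717 - 0.226 = 0.0263P*, so P* = 2.56/0.0263 = 97.2.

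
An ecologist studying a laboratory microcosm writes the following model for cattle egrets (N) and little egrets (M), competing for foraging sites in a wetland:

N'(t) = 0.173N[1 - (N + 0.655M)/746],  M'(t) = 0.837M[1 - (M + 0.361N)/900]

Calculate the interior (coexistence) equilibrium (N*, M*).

N* ≈ 205, M* ≈ 826

Setting both brackets to zero gives the nullclines N + 0.655M = 746 and 0.361N + M = 900.
Substituting M = 900 - 0.361N into the first: N(1 - 0.655·0.361) = 746 - 0.655·900.
So N* = 156/0.764 = 205, and then M* = 900 - 0.361·205 = 826.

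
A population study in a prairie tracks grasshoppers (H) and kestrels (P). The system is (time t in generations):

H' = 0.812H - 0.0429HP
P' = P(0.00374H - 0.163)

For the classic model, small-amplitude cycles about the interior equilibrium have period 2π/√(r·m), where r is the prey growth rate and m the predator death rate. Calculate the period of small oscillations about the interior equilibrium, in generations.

T ≈ 17.3 generations

Here r = 0.812 and m = 0.163, so r·m = 0.132.
ω = √0.132 = 0.364 per generation, hence T = 2π/ω ≈ 17.3 generations.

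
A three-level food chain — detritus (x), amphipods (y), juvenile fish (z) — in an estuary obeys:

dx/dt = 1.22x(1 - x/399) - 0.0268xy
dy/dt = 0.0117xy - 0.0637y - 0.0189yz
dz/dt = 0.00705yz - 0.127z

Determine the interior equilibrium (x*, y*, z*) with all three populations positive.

x* ≈ 241, y* ≈ 18, z* ≈ 146

From dz/dt = 0: 0.00705y* = 0.127, so y* = 18.
From dx/dt = 0: 1.22(1 - x*/399) = 0.0268·18, giving x* = 399·(1 - 0.396) = 241.
From dy/dt = 0: 0.0117·241 - 0.0637 = 0.0189z*, so z* = 2.76/0.0189 = 146.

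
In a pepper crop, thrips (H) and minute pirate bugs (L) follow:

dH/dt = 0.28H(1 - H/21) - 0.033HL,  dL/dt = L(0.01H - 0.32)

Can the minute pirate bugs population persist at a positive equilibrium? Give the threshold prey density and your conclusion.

Threshold H = 32; K < 32, so no, the predator goes extinct.

The predator equation gives dL/dt > 0 only when H > 0.32/0.01 = 32.
Without the predator, H → K = 21. Since 21 < 32, the predator cannot invade.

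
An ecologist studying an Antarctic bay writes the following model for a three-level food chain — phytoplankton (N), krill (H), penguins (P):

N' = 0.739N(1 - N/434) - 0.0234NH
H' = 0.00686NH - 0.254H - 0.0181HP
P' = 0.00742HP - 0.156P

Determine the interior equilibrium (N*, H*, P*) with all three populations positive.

From dP/dt = 0: 0.00742H* = 0.156, so H* = 21.
From dN/dt = 0: 0.739(1 - N*/434) = 0.0234·21, giving N* = 434·(1 - 0.666) = 145.
From dH/dt = 0: 0.00686·145 - 0.254 = 0.0181P*, so P* = 0.741/0.0181 = 41.

N* ≈ 145, H* ≈ 21, P* ≈ 41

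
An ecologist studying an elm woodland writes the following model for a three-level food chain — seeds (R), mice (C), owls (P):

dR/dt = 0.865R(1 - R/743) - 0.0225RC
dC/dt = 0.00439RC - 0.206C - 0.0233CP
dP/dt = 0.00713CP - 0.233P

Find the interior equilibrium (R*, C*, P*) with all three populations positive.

R* ≈ 111, C* ≈ 32.7, P* ≈ 12.2

From dP/dt = 0: 0.00713C* = 0.233, so C* = 32.7.
From dR/dt = 0: 0.865(1 - R*/743) = 0.0225·32.7, giving R* = 743·(1 - 0.85) = 111.
From dC/dt = 0: 0.00439·111 - 0.206 = 0.0233P*, so P* = 0.283/0.0233 = 12.2.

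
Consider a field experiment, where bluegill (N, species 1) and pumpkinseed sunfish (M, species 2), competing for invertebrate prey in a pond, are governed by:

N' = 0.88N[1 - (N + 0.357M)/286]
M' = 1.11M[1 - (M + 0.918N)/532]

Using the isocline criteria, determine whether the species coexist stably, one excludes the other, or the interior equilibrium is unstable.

stable coexistence

Compare the nullcline intercepts: K1/α12 = 286/0.357 = 801 > K2 = 532; K2/α21 = 532/0.918 = 580 > K1 = 286.
Since both inequalities hold, each species can invade when rare, so the interior equilibrium is stable.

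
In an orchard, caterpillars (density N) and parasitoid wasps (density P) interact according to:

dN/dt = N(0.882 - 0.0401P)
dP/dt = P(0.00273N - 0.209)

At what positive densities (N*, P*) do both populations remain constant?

Set dP/dt = 0 with P > 0: 0.00273N - 0.209 = 0, so N* = 0.209/0.00273 = 76.6.
Set dN/dt = 0 with N > 0: 0.882 - 0.0401P = 0, so P* = 0.882/0.0401 = 22.

N* ≈ 76.6, P* ≈ 22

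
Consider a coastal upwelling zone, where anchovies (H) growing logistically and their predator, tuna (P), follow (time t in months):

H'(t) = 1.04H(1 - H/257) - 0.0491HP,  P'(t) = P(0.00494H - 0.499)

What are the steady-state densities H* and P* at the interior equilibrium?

H* ≈ 101, P* ≈ 12.9

From dP/dt = 0 with P > 0: 0.00494H* = 0.499, so H* = 101.
Substitute into dH/dt = 0: 1.04(1 - 101/257) = 0.0491P*.
The bracket is 0.607, giving P* = 0.631/0.0491 = 12.9.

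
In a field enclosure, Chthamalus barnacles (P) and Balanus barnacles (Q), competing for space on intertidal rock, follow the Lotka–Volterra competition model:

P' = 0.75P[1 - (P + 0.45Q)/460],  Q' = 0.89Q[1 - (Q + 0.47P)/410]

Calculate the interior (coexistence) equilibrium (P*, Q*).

P* ≈ 349, Q* ≈ 246

Setting both brackets to zero gives the nullclines P + 0.45Q = 460 and 0.47P + Q = 410.
Substituting Q = 410 - 0.47P into the first: P(1 - 0.45·0.47) = 460 - 0.45·410.
So P* = 276/0.788 = 349, and then Q* = 410 - 0.47·349 = 246.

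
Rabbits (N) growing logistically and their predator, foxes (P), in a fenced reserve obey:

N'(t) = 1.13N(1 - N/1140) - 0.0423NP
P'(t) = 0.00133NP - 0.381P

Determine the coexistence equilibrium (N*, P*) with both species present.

N* ≈ 286, P* ≈ 20

From dP/dt = 0 with P > 0: 0.00133N* = 0.381, so N* = 286.
Substitute into dN/dt = 0: 1.13(1 - 286/1140) = 0.0423P*.
The bracket is 0.749, giving P* = 0.846/0.0423 = 20.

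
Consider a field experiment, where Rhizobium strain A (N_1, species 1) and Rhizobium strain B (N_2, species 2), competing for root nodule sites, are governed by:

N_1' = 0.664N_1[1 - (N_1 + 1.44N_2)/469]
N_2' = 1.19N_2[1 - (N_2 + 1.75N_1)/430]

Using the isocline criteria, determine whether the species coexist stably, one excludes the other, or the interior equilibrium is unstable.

unstable coexistence (outcome depends on initial conditions)

Compare the nullcline intercepts: K1/α12 = 469/1.44 = 326 < K2 = 430; K2/α21 = 430/1.75 = 246 < K1 = 469.
Since both are reversed, neither can invade when rare; the interior point is a saddle.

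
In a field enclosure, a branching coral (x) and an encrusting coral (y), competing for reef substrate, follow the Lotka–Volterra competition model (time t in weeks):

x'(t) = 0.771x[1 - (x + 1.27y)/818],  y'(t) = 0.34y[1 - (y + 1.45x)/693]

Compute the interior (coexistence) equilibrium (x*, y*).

x* ≈ 73.8, y* ≈ 586

Setting both brackets to zero gives the nullclines x + 1.27y = 818 and 1.45x + y = 693.
Substituting y = 693 - 1.45x into the first: x(1 - 1.27·1.45) = 818 - 1.27·693.
So x* = -62.1/-0.841 = 73.8, and then y* = 693 - 1.45·73.8 = 586.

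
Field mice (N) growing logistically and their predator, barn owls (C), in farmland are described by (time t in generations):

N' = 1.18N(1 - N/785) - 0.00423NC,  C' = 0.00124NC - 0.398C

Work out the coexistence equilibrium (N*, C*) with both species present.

From dC/dt = 0 with C > 0: 0.00124N* = 0.398, so N* = 321.
Substitute into dN/dt = 0: 1.18(1 - 321/785) = 0.00423C*.
The bracket is 0.591, giving C* = 0.698/0.00423 = 165.

N* ≈ 321, C* ≈ 165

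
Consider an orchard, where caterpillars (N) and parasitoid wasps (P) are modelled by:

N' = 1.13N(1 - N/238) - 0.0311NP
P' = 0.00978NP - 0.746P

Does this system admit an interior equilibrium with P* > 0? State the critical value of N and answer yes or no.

The predator equation gives dP/dt > 0 only when N > 0.746/0.00978 = 76.3.
Without the predator, N → K = 238. Since 238 > 76.3, the predator can invade and persist.

Threshold N = 76.3; K > 76.3, so yes, the predator persists.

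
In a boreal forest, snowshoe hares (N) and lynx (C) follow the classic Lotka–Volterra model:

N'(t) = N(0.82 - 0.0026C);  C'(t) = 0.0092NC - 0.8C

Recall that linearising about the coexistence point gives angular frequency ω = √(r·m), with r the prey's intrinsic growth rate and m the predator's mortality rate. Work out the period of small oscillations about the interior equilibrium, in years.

Here r = 0.82 and m = 0.8, so r·m = 0.656.
ω = √0.656 = 0.81 per year, hence T = 2π/ω ≈ 7.76 years.

T ≈ 7.76 years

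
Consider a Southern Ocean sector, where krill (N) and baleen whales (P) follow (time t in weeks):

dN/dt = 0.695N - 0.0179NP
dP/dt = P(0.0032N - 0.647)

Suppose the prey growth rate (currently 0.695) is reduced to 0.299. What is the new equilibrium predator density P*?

P* ≈ 16.7

At the interior fixed point, setting dN/dt = 0 with N > 0 fixes P* = (prey growth rate)/(NP coefficient) — independent of the other coefficients.
With the change, P* = 0.299/0.0179 = 16.7; it falls from 38.8.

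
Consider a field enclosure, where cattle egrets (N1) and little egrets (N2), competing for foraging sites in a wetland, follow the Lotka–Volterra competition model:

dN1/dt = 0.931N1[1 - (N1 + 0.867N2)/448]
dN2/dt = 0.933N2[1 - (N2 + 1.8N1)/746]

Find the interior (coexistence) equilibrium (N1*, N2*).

N1* ≈ 355, N2* ≈ 108

Setting both brackets to zero gives the nullclines N1 + 0.867N2 = 448 and 1.8N1 + N2 = 746.
Substituting N2 = 746 - 1.8N1 into the first: N1(1 - 0.867·1.8) = 448 - 0.867·746.
So N1* = -199/-0.561 = 355, and then N2* = 746 - 1.8·355 = 108.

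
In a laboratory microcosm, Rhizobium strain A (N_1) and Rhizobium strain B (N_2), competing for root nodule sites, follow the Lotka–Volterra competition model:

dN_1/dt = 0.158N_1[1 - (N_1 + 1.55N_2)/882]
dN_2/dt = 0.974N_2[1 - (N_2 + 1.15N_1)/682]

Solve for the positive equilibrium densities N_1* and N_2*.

Setting both brackets to zero gives the nullclines N_1 + 1.55N_2 = 882 and 1.15N_1 + N_2 = 682.
Substituting N_2 = 682 - 1.15N_1 into the first: N_1(1 - 1.55·1.15) = 882 - 1.55·682.
So N_1* = -175/-0.782 = 224, and then N_2* = 682 - 1.15·224 = 425.

N_1* ≈ 224, N_2* ≈ 425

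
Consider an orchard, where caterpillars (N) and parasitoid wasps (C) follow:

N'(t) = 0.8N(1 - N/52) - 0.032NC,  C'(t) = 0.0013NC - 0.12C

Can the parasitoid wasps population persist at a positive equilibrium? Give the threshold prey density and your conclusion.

The predator equation gives dC/dt > 0 only when N > 0.12/0.0013 = 92.3.
Without the predator, N → K = 52. Since 52 < 92.3, the predator cannot invade.

Threshold N = 92.3; K < 92.3, so no, the predator goes extinct.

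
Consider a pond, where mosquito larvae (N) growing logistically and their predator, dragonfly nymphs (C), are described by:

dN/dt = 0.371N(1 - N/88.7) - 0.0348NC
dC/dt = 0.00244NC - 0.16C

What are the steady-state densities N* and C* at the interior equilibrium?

N* ≈ 65.6, C* ≈ 2.78

From dC/dt = 0 with C > 0: 0.00244N* = 0.16, so N* = 65.6.
Substitute into dN/dt = 0: 0.371(1 - 65.6/88.7) = 0.0348C*.
The bracket is 0.261, giving C* = 0.0967/0.0348 = 2.78.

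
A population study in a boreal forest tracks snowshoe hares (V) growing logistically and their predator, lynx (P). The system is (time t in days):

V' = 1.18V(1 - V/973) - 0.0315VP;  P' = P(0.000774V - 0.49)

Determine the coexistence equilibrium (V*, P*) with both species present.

V* ≈ 633, P* ≈ 13.1

From dP/dt = 0 with P > 0: 0.000774V* = 0.49, so V* = 633.
Substitute into dV/dt = 0: 1.18(1 - 633/973) = 0.0315P*.
The bracket is 0.349, giving P* = 0.412/0.0315 = 13.1.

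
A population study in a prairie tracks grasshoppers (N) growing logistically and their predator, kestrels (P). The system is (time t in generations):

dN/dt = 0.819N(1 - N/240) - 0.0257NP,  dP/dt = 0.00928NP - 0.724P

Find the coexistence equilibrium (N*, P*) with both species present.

From dP/dt = 0 with P > 0: 0.00928N* = 0.724, so N* = 78.
Substitute into dN/dt = 0: 0.819(1 - 78/240) = 0.0257P*.
The bracket is 0.675, giving P* = 0.553/0.0257 = 21.5.

N* ≈ 78, P* ≈ 21.5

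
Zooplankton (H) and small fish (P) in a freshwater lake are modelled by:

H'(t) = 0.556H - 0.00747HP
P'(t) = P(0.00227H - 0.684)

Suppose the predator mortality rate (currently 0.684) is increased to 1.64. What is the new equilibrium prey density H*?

At the interior fixed point, setting dP/dt = 0 with P > 0 fixes H* = (predator death rate)/(HP coefficient) — independent of the other coefficients.
With the change, H* = 1.64/0.00227 = 722; it rises from 301.

H* ≈ 722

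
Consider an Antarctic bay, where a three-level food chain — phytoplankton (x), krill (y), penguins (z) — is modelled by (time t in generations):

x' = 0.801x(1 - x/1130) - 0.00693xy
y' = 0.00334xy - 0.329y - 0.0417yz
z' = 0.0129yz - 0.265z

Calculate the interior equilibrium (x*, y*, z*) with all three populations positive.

From dz/dt = 0: 0.0129y* = 0.265, so y* = 20.5.
From dx/dt = 0: 0.801(1 - x*/1130) = 0.00693·20.5, giving x* = 1130·(1 - 0.178) = 929.
From dy/dt = 0: 0.00334·929 - 0.329 = 0.0417z*, so z* = 2.77/0.0417 = 66.5.

x* ≈ 929, y* ≈ 20.5, z* ≈ 66.5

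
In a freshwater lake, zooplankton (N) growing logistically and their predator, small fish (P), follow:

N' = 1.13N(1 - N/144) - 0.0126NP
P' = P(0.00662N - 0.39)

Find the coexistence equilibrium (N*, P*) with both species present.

N* ≈ 58.9, P* ≈ 53

From dP/dt = 0 with P > 0: 0.00662N* = 0.39, so N* = 58.9.
Substitute into dN/dt = 0: 1.13(1 - 58.9/144) = 0.0126P*.
The bracket is 0.591, giving P* = 0.668/0.0126 = 53.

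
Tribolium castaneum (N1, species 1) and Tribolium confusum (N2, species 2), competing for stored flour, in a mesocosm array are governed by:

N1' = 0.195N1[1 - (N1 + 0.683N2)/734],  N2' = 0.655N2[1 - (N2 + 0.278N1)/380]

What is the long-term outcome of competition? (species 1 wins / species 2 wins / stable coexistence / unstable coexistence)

stable coexistence

Compare the nullcline intercepts: K1/α12 = 734/0.683 = 1070 > K2 = 380; K2/α21 = 380/0.278 = 1370 > K1 = 734.
Since both inequalities hold, each species can invade when rare, so the interior equilibrium is stable.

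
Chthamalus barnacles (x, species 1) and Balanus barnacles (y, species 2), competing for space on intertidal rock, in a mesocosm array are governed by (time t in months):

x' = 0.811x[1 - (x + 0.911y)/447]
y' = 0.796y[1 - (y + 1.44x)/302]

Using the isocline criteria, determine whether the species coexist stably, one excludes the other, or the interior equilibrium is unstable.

species 1 excludes species 2

Compare the nullcline intercepts: K1/α12 = 447/0.911 = 491 > K2 = 302; K2/α21 = 302/1.44 = 210 < K1 = 447.
Since the inequalities point opposite ways, species 1 can invade but species 2 cannot.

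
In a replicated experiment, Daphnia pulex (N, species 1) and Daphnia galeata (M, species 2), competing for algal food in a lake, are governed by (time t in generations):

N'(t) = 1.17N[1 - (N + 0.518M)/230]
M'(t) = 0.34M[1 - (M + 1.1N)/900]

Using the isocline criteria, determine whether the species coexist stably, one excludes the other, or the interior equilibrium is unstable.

Compare the nullcline intercepts: K1/α12 = 230/0.518 = 444 < K2 = 900; K2/α21 = 900/1.1 = 818 > K1 = 230.
Since the inequalities point opposite ways, species 2 can invade but species 1 cannot.

species 2 excludes species 1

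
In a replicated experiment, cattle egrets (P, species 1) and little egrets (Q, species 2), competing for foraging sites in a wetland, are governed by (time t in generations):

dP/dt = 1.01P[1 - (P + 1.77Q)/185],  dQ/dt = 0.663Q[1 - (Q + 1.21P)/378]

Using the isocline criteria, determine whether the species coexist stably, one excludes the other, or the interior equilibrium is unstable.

species 2 excludes species 1

Compare the nullcline intercepts: K1/α12 = 185/1.77 = 105 < K2 = 378; K2/α21 = 378/1.21 = 312 > K1 = 185.
Since the inequalities point opposite ways, species 2 can invade but species 1 cannot.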